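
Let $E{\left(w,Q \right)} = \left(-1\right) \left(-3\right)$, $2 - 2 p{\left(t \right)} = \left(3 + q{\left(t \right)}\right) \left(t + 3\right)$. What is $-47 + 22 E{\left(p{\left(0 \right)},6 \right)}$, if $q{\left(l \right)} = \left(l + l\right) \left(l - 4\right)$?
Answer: $19$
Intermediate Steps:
$q{\left(l \right)} = 2 l \left(-4 + l\right)$
$p{\left(t \right)} = 1 - \frac{\left(3 + t\right) \left(3 + 2 t \left(-4 + t\right)\right)}{2}$ ($p{\left(t \right)} = 1 - \frac{\left(3 + 2 t \left(-4 + t\right)\right) \left(t + 3\right)}{2} = 1 - \frac{\left(3 + 2 t \left(-4 + t\right)\right) \left(3 + t\right)}{2} = 1 - \frac{\left(3 + t\right) \left(3 + 2 t \left(-4 + t\right)\right)}{2}$)
$E{\left(w,Q \right)} = 3$
$-47 + 22 E{\left(p{\left(0 \right)},6 \right)} = -47 + 22 \cdot 3 = -47 + 66 = 19$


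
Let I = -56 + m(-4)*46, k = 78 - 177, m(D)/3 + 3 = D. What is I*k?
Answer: 101178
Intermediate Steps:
m(D) = -9 + 3*D
k = -99
I = -1022 (I = -56 + (-9 + 3*(-4))*46 = -56 + (-9 - 12)*46 = -56 - 21*46 = -56 - 966 = -1022)
I*k = -1022*(-99) = 101178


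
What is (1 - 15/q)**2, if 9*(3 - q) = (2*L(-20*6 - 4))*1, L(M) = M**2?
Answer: 38093584/37761025 ≈ 1.0088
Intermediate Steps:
q = -30725/9 (q = 3 - 2*(-20*6 - 4)**2/9 = 3 - 2*(-4*30 - 4)**2/9 = 3 - 2*(-120 - 4)**2/9 = 3 - 2*(-124)**2/9 = 3 - 2*15376/9 = 3 - 30752/9 = -30725/9 ≈ -3413.9)
(1 - 15/q)**2 = (1 - 15/(-30725/9))**2 = (1 - 15*(-9/30725))**2 = (1 + 27/6145)**2 = (6172/6145)**2 = 38093584/37761025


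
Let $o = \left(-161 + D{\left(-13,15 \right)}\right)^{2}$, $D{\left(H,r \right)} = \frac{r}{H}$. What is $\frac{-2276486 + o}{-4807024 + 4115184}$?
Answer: $\frac{38028247}{11692096} \approx 3.2525$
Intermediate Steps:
$o = \frac{4443664}{169}$ ($o = \left(-161 + \frac{15}{-13}\right)^{2} = \left(-161 + 15 \left(- \frac{1}{13}\right)\right)^{2} = \left(-161 - \frac{15}{13}\right)^{2} = \left(- \frac{2108}{13}\right)^{2} = \frac{4443664}{169} \approx 26294.0$)
$\frac{-2276486 + o}{-4807024 + 4115184} = \frac{-2276486 + \frac{4443664}{169}}{-4807024 + 4115184} = - \frac{380282470}{169 \left(-691840\right)} = \left(- \frac{380282470}{169}\right) \left(- \frac{1}{691840}\right) = \frac{38028247}{11692096}$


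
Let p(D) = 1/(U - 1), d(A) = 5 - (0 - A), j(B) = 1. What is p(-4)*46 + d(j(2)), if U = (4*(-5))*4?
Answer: 440/81 ≈ 5.4321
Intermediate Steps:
U = -80 (U = -20*4 = -80)
d(A) = 5 + A (d(A) = 5 - (-1)*A = 5 + A)
p(D) = -1/81 (p(D) = 1/(-80 - 1) = 1/(-81) = -1/81)
p(-4)*46 + d(j(2)) = -1/81*46 + (5 + 1) = -46/81 + 6 = 440/81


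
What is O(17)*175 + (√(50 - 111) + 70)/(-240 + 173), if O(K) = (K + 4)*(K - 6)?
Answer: 2708405/67 - I*√61/67 ≈ 40424.0 - 0.11657*I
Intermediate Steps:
O(K) = (-6 + K)*(4 + K) (O(K) = (4 + K)*(-6 + K) = (-6 + K)*(4 + K))
O(17)*175 + (√(50 - 111) + 70)/(-240 + 173) = (-24 + 17² - 2*17)*175 + (√(50 - 111) + 70)/(-240 + 173) = (-24 + 289 - 34)*175 + (√(-61) + 70)/(-67) = 231*175 + (I*√61 + 70)*(-1/67) = 40425 + (70 + I*√61)*(-1/67) = 40425 + (-70/67 - I*√61/67) = 2708405/67 - I*√61/67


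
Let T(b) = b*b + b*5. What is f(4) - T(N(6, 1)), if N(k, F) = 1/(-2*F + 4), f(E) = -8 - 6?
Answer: -67/4 ≈ -16.750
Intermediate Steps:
f(E) = -14
N(k, F) = 1/(4 - 2*F)
T(b) = b² + 5*b
f(4) - T(N(6, 1)) = -14 - (-1/(-4 + 2*1))*(5 - 1/(-4 + 2*1)) = -14 - (-1/(-4 + 2))*(5 - 1/(-4 + 2)) = -14 - (-1/(-2))*(5 - 1/(-2)) = -14 - (-1*(-½))*(5 - 1*(-½)) = -14 - (5 + ½)/2 = -14 - 11/(2*2) = -14 - 1*11/4 = -14 - 11/4 = -67/4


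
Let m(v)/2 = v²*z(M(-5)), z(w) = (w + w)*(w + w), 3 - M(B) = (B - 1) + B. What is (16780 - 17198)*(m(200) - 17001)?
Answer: -26209853582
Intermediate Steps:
M(B) = 4 - 2*B (M(B) = 3 - ((B - 1) + B) = 3 - ((-1 + B) + B) = 3 - (-1 + 2*B) = 3 + (1 - 2*B) = 4 - 2*B)
z(w) = 4*w² (z(w) = (2*w)*(2*w) = 4*w²)
m(v) = 1568*v² (m(v) = 2*(v²*(4*(4 - 2*(-5))²)) = 2*(v²*(4*(4 + 10)²)) = 2*(v²*(4*14²)) = 2*(v²*(4*196)) = 2*(v²*784) = 2*(784*v²) = 1568*v²)
(16780 - 17198)*(m(200) - 17001) = (16780 - 17198)*(1568*200² - 17001) = -418*(1568*40000 - 17001) = -418*(62720000 - 17001) = -418*62702999 = -26209853582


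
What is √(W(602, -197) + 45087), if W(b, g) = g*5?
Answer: √44102 ≈ 210.00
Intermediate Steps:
W(b, g) = 5*g
√(W(602, -197) + 45087) = √(5*(-197) + 45087) = √(-985 + 45087) = √44102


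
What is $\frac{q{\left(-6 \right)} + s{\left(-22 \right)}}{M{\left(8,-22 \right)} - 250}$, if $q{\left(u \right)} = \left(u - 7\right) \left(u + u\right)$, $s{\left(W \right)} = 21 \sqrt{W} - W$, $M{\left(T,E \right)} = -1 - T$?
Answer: $- \frac{178}{259} - \frac{3 i \sqrt{22}}{37} \approx -0.68726 - 0.3803 i$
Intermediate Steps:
$s{\left(W \right)} = - W + 21 \sqrt{W}$
$q{\left(u \right)} = 2 u \left(-7 + u\right)$ ($q{\left(u \right)} = \left(-7 + u\right) 2 u = 2 u \left(-7 + u\right)$)
$\frac{q{\left(-6 \right)} + s{\left(-22 \right)}}{M{\left(8,-22 \right)} - 250} = \frac{2 \left(-6\right) \left(-7 - 6\right) + \left(\left(-1\right) \left(-22\right) + 21 \sqrt{-22}\right)}{\left(-1 - 8\right) - 250} = \frac{2 \left(-6\right) \left(-13\right) + \left(22 + 21 i \sqrt{22}\right)}{\left(-1 - 8\right) - 250} = \frac{156 + \left(22 + 21 i \sqrt{22}\right)}{-9 - 250} = \frac{178 + 21 i \sqrt{22}}{-259} = \left(178 + 21 i \sqrt{22}\right) \left(- \frac{1}{259}\right) = - \frac{178}{259} - \frac{3 i \sqrt{22}}{37}$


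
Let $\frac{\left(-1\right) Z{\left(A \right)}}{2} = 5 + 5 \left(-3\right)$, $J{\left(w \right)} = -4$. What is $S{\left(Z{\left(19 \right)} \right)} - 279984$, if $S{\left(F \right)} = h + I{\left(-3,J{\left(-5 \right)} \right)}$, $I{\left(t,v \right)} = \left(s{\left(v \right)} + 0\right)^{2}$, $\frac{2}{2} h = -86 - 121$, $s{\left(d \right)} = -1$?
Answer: $-280190$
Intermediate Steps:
$h = -207$ ($h = -86 - 121 = -207$)
$I{\left(t,v \right)} = 1$ ($I{\left(t,v \right)} = \left(-1 + 0\right)^{2} = \left(-1\right)^{2} = 1$)
$Z{\left(A \right)} = 20$ ($Z{\left(A \right)} = - 2 \left(5 + 5 \left(-3\right)\right) = - 2 \left(5 - 15\right) = \left(-2\right) \left(-10\right) = 20$)
$S{\left(F \right)} = -206$ ($S{\left(F \right)} = -207 + 1 = -206$)
$S{\left(Z{\left(19 \right)} \right)} - 279984 = -206 - 279984 = -280190$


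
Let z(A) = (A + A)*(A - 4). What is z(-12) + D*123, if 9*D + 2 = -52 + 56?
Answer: 1234/3 ≈ 411.33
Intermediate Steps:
z(A) = 2*A*(-4 + A) (z(A) = (2*A)*(-4 + A) = 2*A*(-4 + A))
D = 2/9 (D = -2/9 + (-52 + 56)/9 = -2/9 + (1/9)*4 = -2/9 + 4/9 = 2/9 ≈ 0.22222)
z(-12) + D*123 = 2*(-12)*(-4 - 12) + (2/9)*123 = 2*(-12)*(-16) + 82/3 = 384 + 82/3 = 1234/3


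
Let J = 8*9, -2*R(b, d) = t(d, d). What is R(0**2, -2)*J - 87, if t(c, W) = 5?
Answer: -267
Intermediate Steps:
R(b, d) = -5/2 (R(b, d) = -1/2*5 = -5/2)
J = 72
R(0**2, -2)*J - 87 = -5/2*72 - 87 = -180 - 87 = -267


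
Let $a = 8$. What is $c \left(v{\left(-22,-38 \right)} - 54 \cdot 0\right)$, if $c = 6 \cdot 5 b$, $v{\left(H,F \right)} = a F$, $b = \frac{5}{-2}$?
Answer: $22800$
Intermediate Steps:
$b = - \frac{5}{2}$ ($b = 5 \left(- \frac{1}{2}\right) = - \frac{5}{2} \approx -2.5$)
$v{\left(H,F \right)} = 8 F$
$c = -75$ ($c = 6 \cdot 5 \left(- \frac{5}{2}\right) = 30 \left(- \frac{5}{2}\right) = -75$)
$c \left(v{\left(-22,-38 \right)} - 54 \cdot 0\right) = - 75 \left(8 \left(-38\right) - 54 \cdot 0\right) = - 75 \left(-304 - 0\right) = - 75 \left(-304 + 0\right) = \left(-75\right) \left(-304\right) = 22800$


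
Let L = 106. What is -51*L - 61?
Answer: -5467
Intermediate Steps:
-51*L - 61 = -51*106 - 61 = -5406 - 61 = -5467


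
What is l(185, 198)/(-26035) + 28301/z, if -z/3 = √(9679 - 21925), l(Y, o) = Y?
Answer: -37/5207 + 2177*I*√12246/2826 ≈ -0.0071058 + 85.248*I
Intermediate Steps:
z = -3*I*√12246 (z = -3*√(9679 - 21925) = -3*I*√12246 ≈ -331.98*I)
l(185, 198)/(-26035) + 28301/z = 185/(-26035) + 28301/((-3*I*√12246)) = 185*(-1/26035) + 28301*(I*√12246/36738) = -37/5207 + 2177*I*√12246/2826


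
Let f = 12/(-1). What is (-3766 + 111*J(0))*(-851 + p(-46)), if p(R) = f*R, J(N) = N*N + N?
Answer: 1126034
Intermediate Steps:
J(N) = N + N**2 (J(N) = N**2 + N = N + N**2)
f = -12 (f = 12*(-1) = -12)
p(R) = -12*R
(-3766 + 111*J(0))*(-851 + p(-46)) = (-3766 + 111*(0*(1 + 0)))*(-851 - 12*(-46)) = (-3766 + 111*(0*1))*(-851 + 552) = (-3766 + 111*0)*(-299) = (-3766 + 0)*(-299) = -3766*(-299) = 1126034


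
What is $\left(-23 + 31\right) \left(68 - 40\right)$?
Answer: $224$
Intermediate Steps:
$\left(-23 + 31\right) \left(68 - 40\right) = 8 \left(68 - 40\right) = 8 \cdot 28 = 224$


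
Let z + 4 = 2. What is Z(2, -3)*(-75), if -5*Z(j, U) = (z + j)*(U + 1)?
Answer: 0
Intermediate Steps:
z = -2 (z = -4 + 2 = -2)
Z(j, U) = -(1 + U)*(-2 + j)/5 (Z(j, U) = -(-2 + j)*(U + 1)/5 = -(-2 + j)*(1 + U)/5 = -(1 + U)*(-2 + j)/5)
Z(2, -3)*(-75) = (⅖ - ⅕*2 + (⅖)*(-3) - ⅕*(-3)*2)*(-75) = (⅖ - ⅖ - 6/5 + 6/5)*(-75) = 0*(-75) = 0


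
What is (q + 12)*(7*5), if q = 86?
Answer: 3430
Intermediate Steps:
(q + 12)*(7*5) = (86 + 12)*(7*5) = 98*35 = 3430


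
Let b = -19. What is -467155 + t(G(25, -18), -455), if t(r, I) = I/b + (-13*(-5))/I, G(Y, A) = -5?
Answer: -62128449/133 ≈ -4.6713e+5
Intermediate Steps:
t(r, I) = 65/I - I/19 (t(r, I) = I/(-19) + (-13*(-5))/I = I*(-1/19) + 65/I = -I/19 + 65/I = 65/I - I/19)
-467155 + t(G(25, -18), -455) = -467155 + (65/(-455) - 1/19*(-455)) = -467155 + (65*(-1/455) + 455/19) = -467155 + (-⅐ + 455/19) = -467155 + 3166/133 = -62128449/133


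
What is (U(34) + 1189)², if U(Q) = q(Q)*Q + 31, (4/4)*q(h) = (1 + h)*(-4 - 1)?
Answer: 22372900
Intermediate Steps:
q(h) = -5 - 5*h (q(h) = (1 + h)*(-4 - 1) = (1 + h)*(-5) = -5 - 5*h)
U(Q) = 31 + Q*(-5 - 5*Q) (U(Q) = (-5 - 5*Q)*Q + 31 = Q*(-5 - 5*Q) + 31 = 31 + Q*(-5 - 5*Q))
(U(34) + 1189)² = ((31 - 5*34*(1 + 34)) + 1189)² = ((31 - 5*34*35) + 1189)² = ((31 - 5950) + 1189)² = (-5919 + 1189)² = (-4730)² = 22372900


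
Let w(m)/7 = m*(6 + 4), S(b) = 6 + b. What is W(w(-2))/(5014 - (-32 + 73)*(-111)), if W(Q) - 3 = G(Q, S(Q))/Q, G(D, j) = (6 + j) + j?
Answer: 341/669550 ≈ 0.00050930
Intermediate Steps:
w(m) = 70*m (w(m) = 7*(m*(6 + 4)) = 7*(m*10) = 7*(10*m) = 70*m)
G(D, j) = 6 + 2*j
W(Q) = 3 + (18 + 2*Q)/Q (W(Q) = 3 + (6 + 2*(6 + Q))/Q = 3 + (6 + (12 + 2*Q))/Q = 3 + (18 + 2*Q)/Q)
W(w(-2))/(5014 - (-32 + 73)*(-111)) = (5 + 18/((70*(-2))))/(5014 - (-32 + 73)*(-111)) = (5 + 18/(-140))/(5014 - 41*(-111)) = (5 + 18*(-1/140))/(5014 - 1*(-4551)) = (5 - 9/70)/(5014 + 4551) = (341/70)/9565 = (341/70)*(1/9565) = 341/669550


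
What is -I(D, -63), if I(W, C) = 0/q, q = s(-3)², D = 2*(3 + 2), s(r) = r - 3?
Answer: 0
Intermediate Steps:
s(r) = -3 + r
D = 10 (D = 2*5 = 10)
q = 36 (q = (-3 - 3)² = (-6)² = 36)
I(W, C) = 0 (I(W, C) = 0/36 = 0*(1/36) = 0)
-I(D, -63) = -1*0 = 0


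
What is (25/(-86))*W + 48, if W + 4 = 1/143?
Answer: 604579/12298 ≈ 49.161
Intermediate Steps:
W = -571/143 (W = -4 + 1/143 = -571/143 ≈ -3.9930)
(25/(-86))*W + 48 = (25/(-86))*(-571/143) + 48 = (25*(-1/86))*(-571/143) + 48 = -25/86*(-571/143) + 48 = 14275/12298 + 48 = 604579/12298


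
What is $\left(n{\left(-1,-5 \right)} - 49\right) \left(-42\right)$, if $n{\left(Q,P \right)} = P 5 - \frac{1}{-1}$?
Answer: $3066$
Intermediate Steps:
$n{\left(Q,P \right)} = 1 + 5 P$ ($n{\left(Q,P \right)} = 5 P - -1 = 5 P + 1 = 1 + 5 P$)
$\left(n{\left(-1,-5 \right)} - 49\right) \left(-42\right) = \left(\left(1 + 5 \left(-5\right)\right) - 49\right) \left(-42\right) = \left(\left(1 - 25\right) - 49\right) \left(-42\right) = \left(-24 - 49\right) \left(-42\right) = \left(-73\right) \left(-42\right) = 3066$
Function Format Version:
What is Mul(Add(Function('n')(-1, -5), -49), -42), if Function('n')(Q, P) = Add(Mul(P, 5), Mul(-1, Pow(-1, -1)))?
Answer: 3066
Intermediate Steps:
Function('n')(Q, P) = Add(1, Mul(5, P)) (Function('n')(Q, P) = Add(Mul(5, P), Mul(-1, -1)) = Add(Mul(5, P), 1) = Add(1, Mul(5, P)))
Mul(Add(Function('n')(-1, -5), -49), -42) = Mul(Add(Add(1, Mul(5, -5)), -49), -42) = Mul(Add(Add(1, -25), -49), -42) = Mul(Add(-24, -49), -42) = Mul(-73, -42) = 3066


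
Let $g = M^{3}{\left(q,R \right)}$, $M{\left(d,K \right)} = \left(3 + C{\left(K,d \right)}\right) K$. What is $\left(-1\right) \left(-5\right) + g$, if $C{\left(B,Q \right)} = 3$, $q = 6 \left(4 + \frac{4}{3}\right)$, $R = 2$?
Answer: $1733$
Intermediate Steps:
$q = 32$ ($q = 6 \left(4 + 4 \cdot \frac{1}{3}\right) = 6 \left(4 + \frac{4}{3}\right) = 6 \cdot \frac{16}{3} = 32$)
$M{\left(d,K \right)} = 6 K$ ($M{\left(d,K \right)} = \left(3 + 3\right) K = 6 K$)
$g = 1728$ ($g = \left(6 \cdot 2\right)^{3} = 12^{3} = 1728$)
$\left(-1\right) \left(-5\right) + g = \left(-1\right) \left(-5\right) + 1728 = 5 + 1728 = 1733$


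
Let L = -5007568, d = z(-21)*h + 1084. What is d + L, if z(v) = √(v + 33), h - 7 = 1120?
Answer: -5006484 + 2254*√3 ≈ -5.0026e+6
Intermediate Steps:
h = 1127 (h = 7 + 1120 = 1127)
z(v) = √(33 + v)
d = 1084 + 2254*√3 (d = √(33 - 21)*1127 + 1084 = √12*1127 + 1084 = (2*√3)*1127 + 1084 = 2254*√3 + 1084 = 1084 + 2254*√3 ≈ 4988.0)
d + L = (1084 + 2254*√3) - 5007568 = -5006484 + 2254*√3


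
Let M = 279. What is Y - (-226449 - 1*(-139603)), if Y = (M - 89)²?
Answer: 122946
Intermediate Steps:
Y = 36100 (Y = (279 - 89)² = 190² = 36100)
Y - (-226449 - 1*(-139603)) = 36100 - (-226449 - 1*(-139603)) = 36100 - (-226449 + 139603) = 36100 - 1*(-86846) = 36100 + 86846 = 122946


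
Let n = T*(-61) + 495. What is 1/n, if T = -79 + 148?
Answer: -1/3714 ≈ -0.00026925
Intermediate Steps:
T = 69
n = -3714 (n = 69*(-61) + 495 = -4209 + 495 = -3714)
1/n = 1/(-3714) = -1/3714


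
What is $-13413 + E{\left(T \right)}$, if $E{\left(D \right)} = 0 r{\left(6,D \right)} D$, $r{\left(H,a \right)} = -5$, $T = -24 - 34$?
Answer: $-13413$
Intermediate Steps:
$T = -58$
$E{\left(D \right)} = 0$ ($E{\left(D \right)} = 0 \left(-5\right) D = 0 D = 0$)
$-13413 + E{\left(T \right)} = -13413 + 0 = -13413$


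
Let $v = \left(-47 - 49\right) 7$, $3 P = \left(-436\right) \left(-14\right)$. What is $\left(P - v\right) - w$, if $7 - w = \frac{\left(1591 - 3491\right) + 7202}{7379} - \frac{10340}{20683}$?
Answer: $\frac{1236168309061}{457859571} \approx 2699.9$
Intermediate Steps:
$P = \frac{6104}{3}$ ($P = \frac{\left(-436\right) \left(-14\right)}{3} = \frac{1}{3} \cdot 6104 = \frac{6104}{3} \approx 2034.7$)
$v = -672$ ($v = \left(-96\right) 7 = -672$)
$w = \frac{1034976593}{152619857}$ ($w = 7 - \left(\frac{\left(1591 - 3491\right) + 7202}{7379} - \frac{10340}{20683}\right) = 7 - \left(\left(-1900 + 7202\right) \frac{1}{7379} - \frac{10340}{20683}\right) = 7 - \left(5302 \cdot \frac{1}{7379} - \frac{10340}{20683}\right) = 7 - \left(\frac{5302}{7379} - \frac{10340}{20683}\right) = 7 - \frac{33362406}{152619857} = \frac{1034976593}{152619857} \approx 6.7814$)
$\left(P - v\right) - w = \left(\frac{6104}{3} - -672\right) - \frac{1034976593}{152619857} = \left(\frac{6104}{3} + 672\right) - \frac{1034976593}{152619857} = \frac{8120}{3} - \frac{1034976593}{152619857} = \frac{1236168309061}{457859571}$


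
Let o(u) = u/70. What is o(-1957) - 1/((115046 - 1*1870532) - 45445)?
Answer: -3524421897/126065170 ≈ -27.957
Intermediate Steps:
o(u) = u/70 (o(u) = u*(1/70) = u/70)
o(-1957) - 1/((115046 - 1*1870532) - 45445) = (1/70)*(-1957) - 1/((115046 - 1*1870532) - 45445) = -1957/70 - 1/((115046 - 1870532) - 45445) = -1957/70 - 1/(-1755486 - 45445) = -1957/70 - 1/(-1800931) = -1957/70 - 1*(-1/1800931) = -1957/70 + 1/1800931 = -3524421897/126065170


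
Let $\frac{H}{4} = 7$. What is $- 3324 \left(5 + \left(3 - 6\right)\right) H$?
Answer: $-186144$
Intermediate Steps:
$H = 28$ ($H = 4 \cdot 7 = 28$)
$- 3324 \left(5 + \left(3 - 6\right)\right) H = - 3324 \left(5 + \left(3 - 6\right)\right) 28 = - 3324 \left(5 - 3\right) 28 = - 3324 \cdot 2 \cdot 28 = \left(-3324\right) 56 = -186144$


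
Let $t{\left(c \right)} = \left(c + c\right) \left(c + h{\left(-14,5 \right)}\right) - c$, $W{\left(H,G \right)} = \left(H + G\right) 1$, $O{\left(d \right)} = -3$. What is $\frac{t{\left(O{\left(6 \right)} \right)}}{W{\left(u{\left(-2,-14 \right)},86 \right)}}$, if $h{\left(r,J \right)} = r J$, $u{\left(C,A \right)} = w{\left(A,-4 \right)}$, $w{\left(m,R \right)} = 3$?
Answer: $\frac{441}{89} \approx 4.9551$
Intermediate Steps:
$u{\left(C,A \right)} = 3$
$h{\left(r,J \right)} = J r$
$W{\left(H,G \right)} = G + H$ ($W{\left(H,G \right)} = \left(G + H\right) 1 = G + H$)
$t{\left(c \right)} = - c + 2 c \left(-70 + c\right)$ ($t{\left(c \right)} = \left(c + c\right) \left(c + 5 \left(-14\right)\right) - c = 2 c \left(c - 70\right) - c = 2 c \left(-70 + c\right) - c = - c + 2 c \left(-70 + c\right)$)
$\frac{t{\left(O{\left(6 \right)} \right)}}{W{\left(u{\left(-2,-14 \right)},86 \right)}} = \frac{\left(-3\right) \left(-141 + 2 \left(-3\right)\right)}{86 + 3} = \frac{\left(-3\right) \left(-141 - 6\right)}{89} = \left(-3\right) \left(-147\right) \frac{1}{89} = 441 \cdot \frac{1}{89} = \frac{441}{89}$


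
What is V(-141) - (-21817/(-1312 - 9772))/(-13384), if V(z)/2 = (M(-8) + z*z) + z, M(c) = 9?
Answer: 5859459437305/148348256 ≈ 39498.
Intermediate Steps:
V(z) = 18 + 2*z + 2*z² (V(z) = 2*((9 + z*z) + z) = 2*((9 + z²) + z) = 2*(9 + z + z²) = 18 + 2*z + 2*z²)
V(-141) - (-21817/(-1312 - 9772))/(-13384) = (18 + 2*(-141) + 2*(-141)²) - (-21817/(-1312 - 9772))/(-13384) = (18 - 282 + 2*19881) - (-21817/(-11084))*(-1)/13384 = (18 - 282 + 39762) - (-21817*(-1/11084))*(-1)/13384 = 39498 - 21817*(-1)/(11084*13384) = 39498 - 1*(-21817/148348256) = 39498 + 21817/148348256 = 5859459437305/148348256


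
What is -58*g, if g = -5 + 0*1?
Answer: 290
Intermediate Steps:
g = -5 (g = -5 + 0 = -5)
-58*g = -58*(-5) = 290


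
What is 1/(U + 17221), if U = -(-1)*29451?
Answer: 1/46672 ≈ 2.1426e-5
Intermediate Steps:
U = 29451 (U = -1*(-29451) = 29451)
1/(U + 17221) = 1/(29451 + 17221) = 1/46672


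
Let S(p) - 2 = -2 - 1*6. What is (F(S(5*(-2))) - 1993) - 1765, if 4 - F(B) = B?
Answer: -3748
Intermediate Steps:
S(p) = -6 (S(p) = 2 + (-2 - 1*6) = 2 + (-2 - 6) = 2 - 8 = -6)
F(B) = 4 - B
(F(S(5*(-2))) - 1993) - 1765 = ((4 - 1*(-6)) - 1993) - 1765 = ((4 + 6) - 1993) - 1765 = (10 - 1993) - 1765 = -1983 - 1765 = -3748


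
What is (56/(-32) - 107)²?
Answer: 189225/16 ≈ 11827.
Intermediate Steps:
(56/(-32) - 107)² = (56*(-1/32) - 107)² = (-7/4 - 107)² = (-435/4)² = 189225/16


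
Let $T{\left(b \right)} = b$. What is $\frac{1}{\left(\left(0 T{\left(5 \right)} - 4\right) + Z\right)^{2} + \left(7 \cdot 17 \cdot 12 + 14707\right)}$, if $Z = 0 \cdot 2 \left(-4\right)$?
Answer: $\frac{1}{16151} \approx 6.1916 \cdot 10^{-5}$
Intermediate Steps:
$Z = 0$ ($Z = 0 \left(-4\right) = 0$)
$\frac{1}{\left(\left(0 T{\left(5 \right)} - 4\right) + Z\right)^{2} + \left(7 \cdot 17 \cdot 12 + 14707\right)} = \frac{1}{\left(\left(0 \cdot 5 - 4\right) + 0\right)^{2} + \left(7 \cdot 17 \cdot 12 + 14707\right)} = \frac{1}{\left(\left(0 - 4\right) + 0\right)^{2} + \left(119 \cdot 12 + 14707\right)} = \frac{1}{\left(-4 + 0\right)^{2} + \left(1428 + 14707\right)} = \frac{1}{\left(-4\right)^{2} + 16135} = \frac{1}{16 + 16135} = \frac{1}{16151}$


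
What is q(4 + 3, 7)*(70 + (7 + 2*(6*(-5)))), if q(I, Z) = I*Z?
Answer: 833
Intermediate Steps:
q(4 + 3, 7)*(70 + (7 + 2*(6*(-5)))) = ((4 + 3)*7)*(70 + (7 + 2*(6*(-5)))) = (7*7)*(70 + (7 + 2*(-30))) = 49*(70 + (7 - 60)) = 49*(70 - 53) = 49*17 = 833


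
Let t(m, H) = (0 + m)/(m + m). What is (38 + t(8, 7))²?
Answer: 5929/4 ≈ 1482.3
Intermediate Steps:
t(m, H) = ½ (t(m, H) = m/((2*m)) = m*(1/(2*m)) = ½)
(38 + t(8, 7))² = (38 + ½)² = (77/2)² = 5929/4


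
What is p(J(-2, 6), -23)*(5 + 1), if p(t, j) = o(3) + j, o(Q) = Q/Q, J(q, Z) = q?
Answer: -132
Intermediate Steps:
o(Q) = 1
p(t, j) = 1 + j
p(J(-2, 6), -23)*(5 + 1) = (1 - 23)*(5 + 1) = -22*6 = -132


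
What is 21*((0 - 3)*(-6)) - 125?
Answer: 253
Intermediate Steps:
21*((0 - 3)*(-6)) - 125 = 21*(-3*(-6)) - 125 = 21*18 - 125 = 378 - 125 = 253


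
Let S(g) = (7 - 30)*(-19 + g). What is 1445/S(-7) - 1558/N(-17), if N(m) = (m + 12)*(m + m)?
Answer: -343017/50830 ≈ -6.7483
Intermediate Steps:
S(g) = 437 - 23*g (S(g) = -23*(-19 + g) = 437 - 23*g)
N(m) = 2*m*(12 + m) (N(m) = (12 + m)*(2*m) = 2*m*(12 + m))
1445/S(-7) - 1558/N(-17) = 1445/(437 - 23*(-7)) - 1558*(-1/(34*(12 - 17))) = 1445/(437 + 161) - 1558/(2*(-17)*(-5)) = 1445/598 - 1558/170 = 1445*(1/598) - 1558*1/170 = 1445/598 - 779/85 = -343017/50830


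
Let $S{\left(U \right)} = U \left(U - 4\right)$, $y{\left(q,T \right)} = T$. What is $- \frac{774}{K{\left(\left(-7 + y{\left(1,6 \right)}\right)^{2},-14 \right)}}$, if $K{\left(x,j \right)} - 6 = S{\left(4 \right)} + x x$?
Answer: $- \frac{774}{7} \approx -110.57$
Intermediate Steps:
$S{\left(U \right)} = U \left(-4 + U\right)$
$K{\left(x,j \right)} = 6 + x^{2}$ ($K{\left(x,j \right)} = 6 + \left(4 \left(-4 + 4\right) + x x\right) = 6 + \left(4 \cdot 0 + x^{2}\right) = 6 + \left(0 + x^{2}\right) = 6 + x^{2}$)
$- \frac{774}{K{\left(\left(-7 + y{\left(1,6 \right)}\right)^{2},-14 \right)}} = - \frac{774}{6 + \left(\left(-7 + 6\right)^{2}\right)^{2}} = - \frac{774}{6 + \left(\left(-1\right)^{2}\right)^{2}} = - \frac{774}{6 + 1^{2}} = - \frac{774}{6 + 1} = - \frac{774}{7}$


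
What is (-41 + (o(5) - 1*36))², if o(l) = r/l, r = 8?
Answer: 142129/25 ≈ 5685.2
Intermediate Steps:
o(l) = 8/l
(-41 + (o(5) - 1*36))² = (-41 + (8/5 - 1*36))² = (-41 + (8*(⅕) - 36))² = (-41 + (8/5 - 36))² = (-41 - 172/5)² = (-377/5)² = 142129/25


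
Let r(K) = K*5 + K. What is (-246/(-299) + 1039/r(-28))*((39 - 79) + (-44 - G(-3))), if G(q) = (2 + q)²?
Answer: 22893305/50232 ≈ 455.75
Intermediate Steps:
r(K) = 6*K (r(K) = 5*K + K = 6*K)
(-246/(-299) + 1039/r(-28))*((39 - 79) + (-44 - G(-3))) = (-246/(-299) + 1039/((6*(-28))))*((39 - 79) + (-44 - (2 - 3)²)) = (-246*(-1/299) + 1039/(-168))*(-40 + (-44 - 1*(-1)²)) = (246/299 + 1039*(-1/168))*(-40 + (-44 - 1*1)) = (246/299 - 1039/168)*(-40 + (-44 - 1)) = -269333*(-40 - 45)/50232 = -269333/50232*(-85) = 22893305/50232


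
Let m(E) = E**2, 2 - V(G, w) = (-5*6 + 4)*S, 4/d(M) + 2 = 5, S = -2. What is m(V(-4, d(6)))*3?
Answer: 7500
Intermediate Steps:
d(M) = 4/3 (d(M) = 4/(-2 + 5) = 4/3)
V(G, w) = -50 (V(G, w) = 2 - (-5*6 + 4)*(-2) = 2 - (-30 + 4)*(-2) = 2 - (-26)*(-2) = 2 - 1*52 = 2 - 52 = -50)
m(V(-4, d(6)))*3 = (-50)**2*3 = 2500*3 = 7500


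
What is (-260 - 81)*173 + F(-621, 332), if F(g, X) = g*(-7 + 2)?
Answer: -55888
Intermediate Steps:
F(g, X) = -5*g (F(g, X) = g*(-5) = -5*g)
(-260 - 81)*173 + F(-621, 332) = (-260 - 81)*173 - 5*(-621) = -341*173 + 3105 = -58993 + 3105 = -55888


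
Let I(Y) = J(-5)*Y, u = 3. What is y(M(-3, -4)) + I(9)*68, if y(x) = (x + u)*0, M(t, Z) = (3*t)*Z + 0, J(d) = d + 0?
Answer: -3060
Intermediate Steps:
J(d) = d
M(t, Z) = 3*Z*t (M(t, Z) = 3*Z*t + 0 = 3*Z*t)
y(x) = 0 (y(x) = (x + 3)*0 = (3 + x)*0 = 0)
I(Y) = -5*Y
y(M(-3, -4)) + I(9)*68 = 0 - 5*9*68 = 0 - 45*68 = 0 - 3060 = -3060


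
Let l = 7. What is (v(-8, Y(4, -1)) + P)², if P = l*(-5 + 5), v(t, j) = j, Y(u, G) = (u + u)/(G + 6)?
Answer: 64/25 ≈ 2.5600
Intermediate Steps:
Y(u, G) = 2*u/(6 + G) (Y(u, G) = (2*u)/(6 + G) = 2*u/(6 + G))
P = 0 (P = 7*(-5 + 5) = 7*0 = 0)
(v(-8, Y(4, -1)) + P)² = (2*4/(6 - 1) + 0)² = (2*4/5 + 0)² = (2*4*(⅕) + 0)² = (8/5 + 0)² = (8/5)² = 64/25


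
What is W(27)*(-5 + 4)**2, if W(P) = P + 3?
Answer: 30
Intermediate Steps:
W(P) = 3 + P
W(27)*(-5 + 4)**2 = (3 + 27)*(-5 + 4)**2 = 30*(-1)**2 = 30*1 = 30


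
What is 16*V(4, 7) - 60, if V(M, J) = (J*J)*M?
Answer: 3076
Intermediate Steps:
V(M, J) = M*J² (V(M, J) = J²*M = M*J²)
16*V(4, 7) - 60 = 16*(4*7²) - 60 = 16*(4*49) - 60 = 16*196 - 60 = 3136 - 60 = 3076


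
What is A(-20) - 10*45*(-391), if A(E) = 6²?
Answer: 175986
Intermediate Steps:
A(E) = 36
A(-20) - 10*45*(-391) = 36 - 10*45*(-391) = 36 - 450*(-391) = 36 + 175950 = 175986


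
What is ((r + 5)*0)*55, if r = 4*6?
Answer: 0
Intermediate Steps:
r = 24
((r + 5)*0)*55 = ((24 + 5)*0)*55 = (29*0)*55 = 0*55 = 0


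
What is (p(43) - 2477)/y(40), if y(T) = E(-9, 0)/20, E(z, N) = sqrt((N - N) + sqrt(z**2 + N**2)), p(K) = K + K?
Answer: -15940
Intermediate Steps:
p(K) = 2*K
E(z, N) = (N**2 + z**2)**(1/4) (E(z, N) = sqrt(0 + sqrt(N**2 + z**2)) = sqrt(sqrt(N**2 + z**2)) = (N**2 + z**2)**(1/4))
y(T) = 3/20 (y(T) = (0**2 + (-9)**2)**(1/4)/20 = (0 + 81)**(1/4)*(1/20) = 81**(1/4)*(1/20) = 3*(1/20) = 3/20)
(p(43) - 2477)/y(40) = (2*43 - 2477)/(3/20) = (86 - 2477)*(20/3) = -2391*20/3 = -15940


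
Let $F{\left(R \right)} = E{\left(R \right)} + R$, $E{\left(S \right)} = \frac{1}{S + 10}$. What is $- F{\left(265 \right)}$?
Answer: $- \frac{72876}{275} \approx -265.0$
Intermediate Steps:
$E{\left(S \right)} = \frac{1}{10 + S}$
$F{\left(R \right)} = R + \frac{1}{10 + R}$ ($F{\left(R \right)} = \frac{1}{10 + R} + R = R + \frac{1}{10 + R}$)
$- F{\left(265 \right)} = - \frac{1 + 265 \left(10 + 265\right)}{10 + 265} = - \frac{1 + 265 \cdot 275}{275} = - \frac{1 + 72875}{275} = - \frac{72876}{275}$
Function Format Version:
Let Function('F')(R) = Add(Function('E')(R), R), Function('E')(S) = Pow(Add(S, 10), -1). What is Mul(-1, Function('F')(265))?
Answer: Rational(-72876, 275) ≈ -265.00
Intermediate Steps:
Function('E')(S) = Pow(Add(10, S), -1)
Function('F')(R) = Add(R, Pow(Add(10, R), -1)) (Function('F')(R) = Add(Pow(Add(10, R), -1), R) = Add(R, Pow(Add(10, R), -1)))
Mul(-1, Function('F')(265)) = Mul(-1, Mul(Pow(Add(10, 265), -1), Add(1, Mul(265, Add(10, 265))))) = Mul(-1, Mul(Pow(275, -1), Add(1, Mul(265, 275)))) = Mul(-1, Mul(Rational(1, 275), Add(1, 72875))) = Mul(-1, Mul(Rational(1, 275), 72876)) = Mul(-1, Rational(72876, 275)) = Rational(-72876, 275)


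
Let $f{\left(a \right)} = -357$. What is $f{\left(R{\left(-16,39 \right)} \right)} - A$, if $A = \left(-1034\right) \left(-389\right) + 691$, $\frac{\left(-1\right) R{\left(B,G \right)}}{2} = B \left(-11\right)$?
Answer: $-403274$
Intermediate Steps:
$R{\left(B,G \right)} = 22 B$ ($R{\left(B,G \right)} = - 2 B \left(-11\right) = - 2 \left(- 11 B\right) = 22 B$)
$A = 402917$ ($A = 402226 + 691 = 402917$)
$f{\left(R{\left(-16,39 \right)} \right)} - A = -357 - 402917 = -403274$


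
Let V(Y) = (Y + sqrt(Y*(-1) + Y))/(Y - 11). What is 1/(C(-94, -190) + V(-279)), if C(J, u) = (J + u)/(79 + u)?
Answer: 32190/113329 ≈ 0.28404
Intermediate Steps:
C(J, u) = (J + u)/(79 + u)
V(Y) = Y/(-11 + Y) (V(Y) = (Y + sqrt(-Y + Y))/(-11 + Y) = (Y + sqrt(0))/(-11 + Y) = (Y + 0)/(-11 + Y) = Y/(-11 + Y))
1/(C(-94, -190) + V(-279)) = 1/((-94 - 190)/(79 - 190) - 279/(-11 - 279)) = 1/(-284/(-111) - 279/(-290)) = 1/(-1/111*(-284) - 279*(-1/290)) = 1/(284/111 + 279/290) = 1/(113329/32190) = 32190/113329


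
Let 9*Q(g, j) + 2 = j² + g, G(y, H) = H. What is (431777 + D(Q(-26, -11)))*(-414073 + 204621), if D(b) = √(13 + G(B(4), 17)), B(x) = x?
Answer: -90436556204 - 209452*√30 ≈ -9.0438e+10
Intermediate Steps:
Q(g, j) = -2/9 + g/9 + j²/9 (Q(g, j) = -2/9 + (j² + g)/9 = -2/9 + (g + j²)/9 = -2/9 + (g/9 + j²/9) = -2/9 + g/9 + j²/9)
D(b) = √30 (D(b) = √(13 + 17) = √30)
(431777 + D(Q(-26, -11)))*(-414073 + 204621) = (431777 + √30)*(-414073 + 204621) = (431777 + √30)*(-209452) = -90436556204 - 209452*√30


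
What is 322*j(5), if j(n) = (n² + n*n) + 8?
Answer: 18676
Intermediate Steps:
j(n) = 8 + 2*n² (j(n) = (n² + n²) + 8 = 2*n² + 8 = 8 + 2*n²)
322*j(5) = 322*(8 + 2*5²) = 322*(8 + 2*25) = 322*(8 + 50) = 322*58 = 18676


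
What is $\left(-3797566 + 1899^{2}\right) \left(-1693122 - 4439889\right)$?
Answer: $1173643650015$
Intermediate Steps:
$\left(-3797566 + 1899^{2}\right) \left(-1693122 - 4439889\right) = \left(-3797566 + 3606201\right) \left(-6133011\right) = \left(-191365\right) \left(-6133011\right) = 1173643650015$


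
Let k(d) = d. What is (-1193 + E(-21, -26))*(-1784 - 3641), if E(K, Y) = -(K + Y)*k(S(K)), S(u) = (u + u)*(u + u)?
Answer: -443303875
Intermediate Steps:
S(u) = 4*u**2 (S(u) = (2*u)*(2*u) = 4*u**2)
E(K, Y) = -4*K**2*(K + Y) (E(K, Y) = -(K + Y)*4*K**2 = -4*K**2*(K + Y))
(-1193 + E(-21, -26))*(-1784 - 3641) = (-1193 + 4*(-21)**2*(-1*(-21) - 1*(-26)))*(-1784 - 3641) = (-1193 + 4*441*(21 + 26))*(-5425) = (-1193 + 4*441*47)*(-5425) = (-1193 + 82908)*(-5425) = 81715*(-5425) = -443303875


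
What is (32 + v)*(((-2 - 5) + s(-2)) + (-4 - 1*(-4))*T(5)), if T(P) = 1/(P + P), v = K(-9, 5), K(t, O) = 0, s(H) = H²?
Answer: -96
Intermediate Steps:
v = 0
T(P) = 1/(2*P)
(32 + v)*(((-2 - 5) + s(-2)) + (-4 - 1*(-4))*T(5)) = (32 + 0)*(((-2 - 5) + (-2)²) + (-4 - 1*(-4))*((½)/5)) = 32*((-7 + 4) + (-4 + 4)*((½)*(⅕))) = 32*(-3 + 0*(⅒)) = 32*(-3 + 0) = 32*(-3) = -96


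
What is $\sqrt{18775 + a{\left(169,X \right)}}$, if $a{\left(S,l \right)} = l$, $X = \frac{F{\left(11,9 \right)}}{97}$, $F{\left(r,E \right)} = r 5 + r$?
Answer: $\frac{\sqrt{176660377}}{97} \approx 137.02$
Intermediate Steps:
$F{\left(r,E \right)} = 6 r$ ($F{\left(r,E \right)} = 5 r + r = 6 r$)
$X = \frac{66}{97}$ ($X = \frac{6 \cdot 11}{97} = 66 \cdot \frac{1}{97} = \frac{66}{97} \approx 0.68041$)
$\sqrt{18775 + a{\left(169,X \right)}} = \sqrt{18775 + \frac{66}{97}} = \sqrt{\frac{1821241}{97}} = \frac{\sqrt{176660377}}{97}$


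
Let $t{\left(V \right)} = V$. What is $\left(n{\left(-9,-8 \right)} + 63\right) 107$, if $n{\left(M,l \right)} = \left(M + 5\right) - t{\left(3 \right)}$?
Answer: $5992$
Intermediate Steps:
$n{\left(M,l \right)} = 2 + M$ ($n{\left(M,l \right)} = \left(M + 5\right) - 3 = \left(5 + M\right) - 3 = 2 + M$)
$\left(n{\left(-9,-8 \right)} + 63\right) 107 = \left(\left(2 - 9\right) + 63\right) 107 = \left(-7 + 63\right) 107 = 56 \cdot 107 = 5992$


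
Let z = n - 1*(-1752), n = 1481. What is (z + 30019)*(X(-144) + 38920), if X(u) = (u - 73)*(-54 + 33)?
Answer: 1445697204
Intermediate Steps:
X(u) = 1533 - 21*u (X(u) = (-73 + u)*(-21) = 1533 - 21*u)
z = 3233 (z = 1481 - 1*(-1752) = 1481 + 1752 = 3233)
(z + 30019)*(X(-144) + 38920) = (3233 + 30019)*((1533 - 21*(-144)) + 38920) = 33252*((1533 + 3024) + 38920) = 33252*(4557 + 38920) = 33252*43477 = 1445697204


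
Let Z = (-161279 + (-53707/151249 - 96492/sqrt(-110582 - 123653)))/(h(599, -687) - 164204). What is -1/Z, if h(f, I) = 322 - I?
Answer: -7835197255553022083688925/7743236566474363109994878 - 30019394948190950995*I*sqrt(234235)/11614854849711544664992317 ≈ -1.0119 - 0.0012509*I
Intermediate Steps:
Z = 24393341178/24683080555 - 96492*I*sqrt(234235)/38225980825 (Z = (-161279 + (-53707/151249 - 96492/sqrt(-110582 - 123653)))/((322 - 1*(-687)) - 164204) = (-161279 + (-53707*1/151249 - 96492*(-I*sqrt(234235)/234235)))/((322 + 687) - 164204) = (-161279 + (-53707/151249 - 96492*(-I*sqrt(234235)/234235)))/(1009 - 164204) = (-161279 + (-53707/151249 - (-96492)*I*sqrt(234235)/234235))/(-163195) = (-161279 + (-53707/151249 + 96492*I*sqrt(234235)/234235))*(-1/163195) = (-24393341178/151249 + 96492*I*sqrt(234235)/234235)*(-1/163195) = 24393341178/24683080555 - 96492*I*sqrt(234235)/38225980825 ≈ 0.98826 - 0.0012217*I)
-1/Z = -1/(24393341178/24683080555 - 96492*I*sqrt(234235)/38225980825)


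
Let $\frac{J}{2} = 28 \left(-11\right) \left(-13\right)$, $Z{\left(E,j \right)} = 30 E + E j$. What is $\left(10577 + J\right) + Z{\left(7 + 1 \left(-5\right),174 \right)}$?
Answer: $18993$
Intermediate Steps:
$J = 8008$ ($J = 2 \cdot 28 \left(-11\right) \left(-13\right) = 2 \left(\left(-308\right) \left(-13\right)\right) = 2 \cdot 4004 = 8008$)
$\left(10577 + J\right) + Z{\left(7 + 1 \left(-5\right),174 \right)} = \left(10577 + 8008\right) + \left(7 + 1 \left(-5\right)\right) \left(30 + 174\right) = 18585 + \left(7 - 5\right) 204 = 18585 + 2 \cdot 204 = 18585 + 408 = 18993$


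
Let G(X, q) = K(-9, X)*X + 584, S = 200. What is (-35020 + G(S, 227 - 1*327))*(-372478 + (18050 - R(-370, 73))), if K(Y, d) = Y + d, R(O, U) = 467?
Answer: -1335824780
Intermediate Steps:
G(X, q) = 584 + X*(-9 + X) (G(X, q) = (-9 + X)*X + 584 = X*(-9 + X) + 584 = 584 + X*(-9 + X))
(-35020 + G(S, 227 - 1*327))*(-372478 + (18050 - R(-370, 73))) = (-35020 + (584 + 200*(-9 + 200)))*(-372478 + (18050 - 1*467)) = (-35020 + (584 + 200*191))*(-372478 + (18050 - 467)) = (-35020 + (584 + 38200))*(-372478 + 17583) = (-35020 + 38784)*(-354895) = 3764*(-354895) = -1335824780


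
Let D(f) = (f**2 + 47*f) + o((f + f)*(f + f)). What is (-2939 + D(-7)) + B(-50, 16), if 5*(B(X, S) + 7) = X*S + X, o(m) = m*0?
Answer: -3396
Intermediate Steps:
o(m) = 0
B(X, S) = -7 + X/5 + S*X/5 (B(X, S) = -7 + (X*S + X)/5 = -7 + (S*X + X)/5 = -7 + (X + S*X)/5 = -7 + (X/5 + S*X/5) = -7 + X/5 + S*X/5)
D(f) = f**2 + 47*f (D(f) = (f**2 + 47*f) + 0 = f**2 + 47*f)
(-2939 + D(-7)) + B(-50, 16) = (-2939 - 7*(47 - 7)) + (-7 + (1/5)*(-50) + (1/5)*16*(-50)) = (-2939 - 7*40) + (-7 - 10 - 160) = (-2939 - 280) - 177 = -3219 - 177 = -3396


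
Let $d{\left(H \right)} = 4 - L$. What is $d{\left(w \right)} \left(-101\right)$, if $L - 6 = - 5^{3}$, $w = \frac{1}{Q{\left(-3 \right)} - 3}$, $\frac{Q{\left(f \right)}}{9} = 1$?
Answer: $-12423$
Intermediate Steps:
$Q{\left(f \right)} = 9$ ($Q{\left(f \right)} = 9 \cdot 1 = 9$)
$w = \frac{1}{6}$ ($w = \frac{1}{9 - 3} = \frac{1}{6} \approx 0.16667$)
$L = -119$ ($L = 6 - 5^{3} = 6 - 125 = -119$)
$d{\left(H \right)} = 123$ ($d{\left(H \right)} = 4 - -119 = 4 + 119 = 123$)
$d{\left(w \right)} \left(-101\right) = 123 \left(-101\right) = -12423$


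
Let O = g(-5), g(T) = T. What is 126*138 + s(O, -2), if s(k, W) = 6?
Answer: 17394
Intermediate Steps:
O = -5
126*138 + s(O, -2) = 126*138 + 6 = 17388 + 6 = 17394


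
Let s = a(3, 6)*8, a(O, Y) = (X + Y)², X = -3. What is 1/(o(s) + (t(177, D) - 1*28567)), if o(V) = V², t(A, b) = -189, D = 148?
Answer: -1/23572 ≈ -4.2423e-5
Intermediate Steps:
a(O, Y) = (-3 + Y)²
s = 72 (s = (-3 + 6)²*8 = 3²*8 = 9*8 = 72)
1/(o(s) + (t(177, D) - 1*28567)) = 1/(72² + (-189 - 1*28567)) = 1/(5184 + (-189 - 28567)) = 1/(5184 - 28756) = 1/(-23572) = -1/23572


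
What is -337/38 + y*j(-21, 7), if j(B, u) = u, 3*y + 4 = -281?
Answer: -25607/38 ≈ -673.87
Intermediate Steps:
y = -95 (y = -4/3 + (⅓)*(-281) = -4/3 - 281/3 = -95)
-337/38 + y*j(-21, 7) = -337/38 - 95*7 = -337*1/38 - 665 = -337/38 - 665 = -25607/38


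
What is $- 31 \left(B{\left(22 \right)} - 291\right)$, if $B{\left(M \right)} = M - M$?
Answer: $9021$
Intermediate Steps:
$B{\left(M \right)} = 0$
$- 31 \left(B{\left(22 \right)} - 291\right) = - 31 \left(0 - 291\right) = \left(-31\right) \left(-291\right) = 9021$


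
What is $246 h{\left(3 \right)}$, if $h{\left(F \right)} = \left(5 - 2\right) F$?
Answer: $2214$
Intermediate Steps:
$h{\left(F \right)} = 3 F$
$246 h{\left(3 \right)} = 246 \cdot 3 \cdot 3 = 246 \cdot 9 = 2214$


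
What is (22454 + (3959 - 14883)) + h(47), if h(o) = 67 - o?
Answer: 11550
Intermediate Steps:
(22454 + (3959 - 14883)) + h(47) = (22454 + (3959 - 14883)) + (67 - 1*47) = (22454 - 10924) + (67 - 47) = 11530 + 20 = 11550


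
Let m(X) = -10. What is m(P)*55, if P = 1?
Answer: -550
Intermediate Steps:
m(P)*55 = -10*55 = -550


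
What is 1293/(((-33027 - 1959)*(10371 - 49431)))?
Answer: 431/455517720 ≈ 9.4618e-7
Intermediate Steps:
1293/(((-33027 - 1959)*(10371 - 49431))) = 1293/((-34986*(-39060))) = 1293/1366553160 = 1293*(1/1366553160) = 431/455517720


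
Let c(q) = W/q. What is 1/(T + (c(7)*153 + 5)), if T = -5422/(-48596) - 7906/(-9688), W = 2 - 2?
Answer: 58849756/348839819 ≈ 0.16870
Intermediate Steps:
W = 0
c(q) = 0 (c(q) = 0/q = 0)
T = 54591039/58849756 (T = -5422*(-1/48596) - 7906*(-1/9688) = 2711/24298 + 3953/4844 = 54591039/58849756 ≈ 0.92763)
1/(T + (c(7)*153 + 5)) = 1/(54591039/58849756 + (0*153 + 5)) = 1/(54591039/58849756 + (0 + 5)) = 1/(54591039/58849756 + 5) = 1/(348839819/58849756) = 58849756/348839819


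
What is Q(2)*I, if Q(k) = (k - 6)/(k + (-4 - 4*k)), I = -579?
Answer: -1158/5 ≈ -231.60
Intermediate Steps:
Q(k) = (-6 + k)/(-4 - 3*k)
Q(2)*I = ((6 - 1*2)/(4 + 3*2))*(-579) = ((6 - 2)/(4 + 6))*(-579) = (4/10)*(-579) = ((1/10)*4)*(-579) = (2/5)*(-579) = -1158/5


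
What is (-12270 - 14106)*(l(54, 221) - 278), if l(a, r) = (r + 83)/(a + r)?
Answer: 2008426896/275 ≈ 7.3034e+6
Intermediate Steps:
l(a, r) = (83 + r)/(a + r)
(-12270 - 14106)*(l(54, 221) - 278) = (-12270 - 14106)*((83 + 221)/(54 + 221) - 278) = -26376*(304/275 - 278) = -26376*(-76146/275) = 2008426896/275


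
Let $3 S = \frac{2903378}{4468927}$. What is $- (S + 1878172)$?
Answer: $- \frac{25180243587710}{13406781} \approx -1.8782 \cdot 10^{6}$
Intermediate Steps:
$S = \frac{2903378}{13406781}$ ($S = \frac{2903378 \cdot \frac{1}{4468927}}{3} = \frac{1}{3} \cdot \frac{2903378}{4468927} = \frac{2903378}{13406781} \approx 0.21656$)
$- (S + 1878172) = - (\frac{2903378}{13406781} + 1878172) = \left(-1\right) \frac{25180243587710}{13406781} = - \frac{25180243587710}{13406781}$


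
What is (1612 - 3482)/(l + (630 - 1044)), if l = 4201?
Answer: -1870/3787 ≈ -0.49379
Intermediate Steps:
(1612 - 3482)/(l + (630 - 1044)) = (1612 - 3482)/(4201 + (630 - 1044)) = -1870/(4201 - 414) = -1870/3787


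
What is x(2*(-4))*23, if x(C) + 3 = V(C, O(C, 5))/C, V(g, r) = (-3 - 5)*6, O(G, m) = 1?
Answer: 69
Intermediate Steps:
V(g, r) = -48 (V(g, r) = -8*6 = -48)
x(C) = -3 - 48/C
x(2*(-4))*23 = (-3 - 48/(2*(-4)))*23 = (-3 - 48/(-8))*23 = (-3 - 48*(-1/8))*23 = (-3 + 6)*23 = 3*23 = 69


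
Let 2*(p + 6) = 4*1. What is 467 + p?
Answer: 463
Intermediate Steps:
p = -4 (p = -6 + (4*1)/2 = -6 + (½)*4 = -6 + 2 = -4)
467 + p = 467 - 4 = 463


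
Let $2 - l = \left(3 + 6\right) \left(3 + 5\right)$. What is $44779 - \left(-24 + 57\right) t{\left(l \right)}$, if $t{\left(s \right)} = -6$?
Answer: $44977$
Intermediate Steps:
$l = -70$ ($l = 2 - \left(3 + 6\right) \left(3 + 5\right) = 2 - 9 \cdot 8 = 2 - 72 = -70$)
$44779 - \left(-24 + 57\right) t{\left(l \right)} = 44779 - \left(-24 + 57\right) \left(-6\right) = 44779 - 33 \left(-6\right) = 44779 - -198 = 44779 + 198 = 44977$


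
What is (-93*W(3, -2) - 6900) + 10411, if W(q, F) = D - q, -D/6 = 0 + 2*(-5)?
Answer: -1790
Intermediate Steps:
D = 60 (D = -6*(0 + 2*(-5)) = -6*(0 - 10) = -6*(-10) = 60)
W(q, F) = 60 - q
(-93*W(3, -2) - 6900) + 10411 = (-93*(60 - 1*3) - 6900) + 10411 = (-93*(60 - 3) - 6900) + 10411 = (-93*57 - 6900) + 10411 = (-5301 - 6900) + 10411 = -12201 + 10411 = -1790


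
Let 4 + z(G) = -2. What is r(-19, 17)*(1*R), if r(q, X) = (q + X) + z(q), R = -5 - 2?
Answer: 56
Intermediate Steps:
z(G) = -6 (z(G) = -4 - 2 = -6)
R = -7
r(q, X) = -6 + X + q (r(q, X) = (q + X) - 6 = (X + q) - 6 = -6 + X + q)
r(-19, 17)*(1*R) = (-6 + 17 - 19)*(1*(-7)) = -8*(-7) = 56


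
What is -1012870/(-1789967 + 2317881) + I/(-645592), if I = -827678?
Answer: -54239491337/85204263772 ≈ -0.63658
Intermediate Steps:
-1012870/(-1789967 + 2317881) + I/(-645592) = -1012870/(-1789967 + 2317881) - 827678/(-645592) = -1012870/527914 - 827678*(-1/645592) = -1012870*1/527914 + 413839/322796 = -506435/263957 + 413839/322796 = -54239491337/85204263772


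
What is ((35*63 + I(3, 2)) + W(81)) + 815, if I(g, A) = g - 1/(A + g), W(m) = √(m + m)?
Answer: 15114/5 + 9*√2 ≈ 3035.5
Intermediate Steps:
W(m) = √2*√m (W(m) = √(2*m) = √2*√m)
((35*63 + I(3, 2)) + W(81)) + 815 = ((35*63 + (-1 + 3² + 2*3)/(2 + 3)) + √2*√81) + 815 = ((2205 + (-1 + 9 + 6)/5) + √2*9) + 815 = ((2205 + (⅕)*14) + 9*√2) + 815 = ((2205 + 14/5) + 9*√2) + 815 = (11039/5 + 9*√2) + 815 = 15114/5 + 9*√2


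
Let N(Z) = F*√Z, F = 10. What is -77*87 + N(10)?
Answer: -6699 + 10*√10 ≈ -6667.4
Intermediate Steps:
N(Z) = 10*√Z
-77*87 + N(10) = -77*87 + 10*√10 = -6699 + 10*√10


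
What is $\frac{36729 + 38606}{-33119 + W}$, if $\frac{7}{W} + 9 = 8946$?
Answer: $- \frac{673268895}{295984496} \approx -2.2747$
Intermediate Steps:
$W = \frac{7}{8937}$ ($W = \frac{7}{-9 + 8946} = \frac{7}{8937} \approx 0.00078326$)
$\frac{36729 + 38606}{-33119 + W} = \frac{36729 + 38606}{-33119 + \frac{7}{8937}} = \frac{75335}{- \frac{295984496}{8937}} = 75335 \left(- \frac{8937}{295984496}\right) = - \frac{673268895}{295984496}$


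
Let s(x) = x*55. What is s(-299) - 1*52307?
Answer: -68752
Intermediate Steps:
s(x) = 55*x
s(-299) - 1*52307 = 55*(-299) - 1*52307 = -16445 - 52307 = -68752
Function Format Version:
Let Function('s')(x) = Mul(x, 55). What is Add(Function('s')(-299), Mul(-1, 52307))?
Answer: -68752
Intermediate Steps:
Function('s')(x) = Mul(55, x)
Add(Function('s')(-299), Mul(-1, 52307)) = Add(Mul(55, -299), Mul(-1, 52307)) = Add(-16445, -52307) = -68752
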